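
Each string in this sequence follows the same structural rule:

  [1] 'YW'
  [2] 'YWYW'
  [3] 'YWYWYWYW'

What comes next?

s(k+1) = s(k)·s(k) — each term doubles the last.
So the next term is two copies of YWYWYWYW.

YWYWYWYWYWYWYWYW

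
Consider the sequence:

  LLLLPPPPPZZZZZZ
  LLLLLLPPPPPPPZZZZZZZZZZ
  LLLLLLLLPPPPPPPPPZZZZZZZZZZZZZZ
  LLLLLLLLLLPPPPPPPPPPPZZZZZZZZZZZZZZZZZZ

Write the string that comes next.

LLLLLLLLLLLLPPPPPPPPPPPPPZZZZZZZZZZZZZZZZZZZZZZ

Each string has the form L^{2n+2} P^{2n+3} Z^{4n+2} (n = 1, 2, …).
Setting n = 5 gives 12, 13, 22 characters in each block.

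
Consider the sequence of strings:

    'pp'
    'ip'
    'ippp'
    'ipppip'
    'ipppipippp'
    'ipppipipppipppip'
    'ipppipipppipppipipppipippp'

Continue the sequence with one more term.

Each term (from the third on) is the previous term followed by the one before it: term 3 = ip·pp = ippp.
The next term joins ipppipipppipppipipppipippp and ipppipipppipppip.

ipppipipppipppipipppipipppipppipipppipppip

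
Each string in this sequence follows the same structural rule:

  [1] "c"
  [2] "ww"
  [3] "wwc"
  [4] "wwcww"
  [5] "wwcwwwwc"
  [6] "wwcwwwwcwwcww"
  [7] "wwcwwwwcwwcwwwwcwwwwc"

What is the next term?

This is a Fibonacci-style word recurrence s(k) = s(k−1)·s(k−2): e.g. ww·c = wwc.
So term 8 is wwcwwwwcwwcwwwwcwwwwc·wwcwwwwcwwcww.

wwcwwwwcwwcwwwwcwwwwcwwcwwwwcwwcww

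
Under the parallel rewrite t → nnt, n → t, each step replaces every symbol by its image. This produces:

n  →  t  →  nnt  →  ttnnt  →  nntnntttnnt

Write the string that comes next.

Expanding nntnntttnnt: n→t, n→t, t→nnt, n→t, n→t, t→nnt, t→nnt, t→nnt, n→t, n→t, t→nnt. Concatenated: t t nnt t t nnt nnt nnt t t nnt.

ttnntttnntnntnntttnnt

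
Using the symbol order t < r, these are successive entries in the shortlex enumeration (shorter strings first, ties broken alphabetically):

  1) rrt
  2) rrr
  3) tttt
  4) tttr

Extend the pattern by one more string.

Treat tttr as a base-2 numeral over the given alphabet and add one, carrying through any trailing r's.

ttrt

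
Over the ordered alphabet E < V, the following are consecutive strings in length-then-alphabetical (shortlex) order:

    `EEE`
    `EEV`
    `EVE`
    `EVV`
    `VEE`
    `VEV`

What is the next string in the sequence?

VVE

Treat VEV as a base-2 numeral over the given alphabet and add one, carrying through any trailing V's.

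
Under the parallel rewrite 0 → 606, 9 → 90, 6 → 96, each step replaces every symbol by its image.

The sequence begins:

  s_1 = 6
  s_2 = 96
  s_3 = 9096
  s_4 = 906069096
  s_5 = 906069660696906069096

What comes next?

Rewriting the 21 symbols of 906069660696906069096 one by one yields 90 606 96 606 96 90 96 96 606 96 90 96 90 606 96 606 96 90 606 90 96; concatenated:

906069660696909696606969096906069660696906069096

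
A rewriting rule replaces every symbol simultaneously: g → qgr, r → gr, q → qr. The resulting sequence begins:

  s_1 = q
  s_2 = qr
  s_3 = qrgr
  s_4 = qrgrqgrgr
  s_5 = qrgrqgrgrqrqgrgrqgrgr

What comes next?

qrgrqgrgrqrqgrgrqgrgrqrgrqrqgrgrqgrgrqrqgrgrqgrgr

φ(qrgrqgrgrqrqgrgrqgrgr) expands symbol-by-symbol to qr gr qgr gr qr qgr gr qgr gr qr gr qr qgr gr qgr gr qr qgr gr qgr gr; joining the 21 pieces gives the next term.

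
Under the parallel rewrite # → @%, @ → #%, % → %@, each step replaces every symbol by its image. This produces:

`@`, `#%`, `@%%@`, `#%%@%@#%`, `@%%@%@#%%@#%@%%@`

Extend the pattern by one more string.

Replace each of the 16 characters of @%%@%@#%%@#%@%%@ in place — #% %@ %@ #% %@ #% @% %@ %@ #% @% %@ #% %@ %@ #% — and concatenate.

#%%@%@#%%@#%@%%@%@#%@%%@#%%@%@#%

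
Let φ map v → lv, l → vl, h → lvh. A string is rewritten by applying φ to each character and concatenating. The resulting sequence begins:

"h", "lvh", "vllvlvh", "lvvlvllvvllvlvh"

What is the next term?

vllvlvvllvvlvllvlvvlvllvvllvlvh

Replace each of the 15 characters of lvvlvllvvllvlvh in place — vl lv lv vl lv vl vl lv lv vl vl lv vl lv lvh — and concatenate.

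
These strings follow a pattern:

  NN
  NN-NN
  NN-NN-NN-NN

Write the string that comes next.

s(k+1) = s(k)·-·s(k) — each term doubles the last with '-' between the halves.
Doubling NN-NN-NN-NN with '-' between the halves:

NN-NN-NN-NN-NN-NN-NN-NN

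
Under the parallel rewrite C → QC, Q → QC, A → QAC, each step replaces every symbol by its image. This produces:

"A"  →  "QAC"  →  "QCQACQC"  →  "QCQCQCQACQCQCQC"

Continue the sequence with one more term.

φ(QCQCQCQACQCQCQC) expands symbol-by-symbol to QC QC QC QC QC QC QC QAC QC QC QC QC QC QC QC; joining the 15 pieces gives the next term.

QCQCQCQCQCQCQCQACQCQCQCQCQCQCQC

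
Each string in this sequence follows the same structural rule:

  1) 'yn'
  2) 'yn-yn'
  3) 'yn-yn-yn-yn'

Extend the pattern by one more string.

Every step duplicates the string with '-' between the halves.
Doubling yn-yn-yn-yn with '-' between the halves:

yn-yn-yn-yn-yn-yn-yn-yn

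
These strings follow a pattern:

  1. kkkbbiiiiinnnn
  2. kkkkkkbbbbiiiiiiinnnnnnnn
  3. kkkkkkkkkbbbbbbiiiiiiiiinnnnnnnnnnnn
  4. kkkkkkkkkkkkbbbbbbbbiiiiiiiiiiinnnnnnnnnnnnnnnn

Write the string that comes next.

Each string has the form k^{3n} b^{2n} i^{2n+3} n^{4n} (n = 1, 2, …).
For the next term, n = 5, so the run lengths are 15, 10, 13, 20.

kkkkkkkkkkkkkkkbbbbbbbbbbiiiiiiiiiiiiinnnnnnnnnnnnnnnnnnnn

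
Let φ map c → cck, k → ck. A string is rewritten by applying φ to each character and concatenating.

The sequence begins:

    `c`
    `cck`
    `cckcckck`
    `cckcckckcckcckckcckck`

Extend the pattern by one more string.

Replace each of the 21 characters of cckcckckcckcckckcckck in place — cck cck ck cck cck ck cck ck cck cck ck cck cck ck cck ck cck cck ck cck ck — and concatenate.

cckcckckcckcckckcckckcckcckckcckcckckcckckcckcckckcckck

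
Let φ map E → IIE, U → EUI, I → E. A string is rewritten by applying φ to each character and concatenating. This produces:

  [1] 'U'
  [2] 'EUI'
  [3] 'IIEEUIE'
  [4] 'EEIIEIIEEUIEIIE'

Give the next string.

Applying the rule to each of the 15 symbols of EEIIEIIEEUIEIIE gives the pieces IIE IIE E E IIE E E IIE IIE EUI E IIE E E IIE, which concatenate to the answer.

IIEIIEEEIIEEEIIEIIEEUIEIIEEEIIE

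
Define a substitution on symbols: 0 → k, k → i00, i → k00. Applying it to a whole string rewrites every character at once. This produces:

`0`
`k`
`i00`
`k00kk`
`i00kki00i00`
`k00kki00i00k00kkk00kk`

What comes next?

Rewriting the 21 symbols of k00kki00i00k00kkk00kk one by one yields i00 k k i00 i00 k00 k k k00 k k i00 k k i00 i00 i00 k k i00 i00; concatenated:

i00kki00i00k00kkk00kki00kki00i00i00kki00i00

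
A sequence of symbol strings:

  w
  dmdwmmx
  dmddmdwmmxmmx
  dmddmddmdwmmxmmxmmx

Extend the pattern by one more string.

Each term wraps the previous one in dmd on the left and mmx on the right.
So the next term is dmd·dmddmddmdwmmxmmxmmx·mmx.

dmddmddmddmdwmmxmmxmmxmmx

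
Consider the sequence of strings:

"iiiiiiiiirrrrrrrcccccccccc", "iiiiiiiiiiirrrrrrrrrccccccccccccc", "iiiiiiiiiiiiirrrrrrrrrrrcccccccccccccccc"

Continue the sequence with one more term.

Term n consists of 2n+3 i's, followed by 2n+1 r's, followed by 3n+1 c's, where the shown terms are n = 3, 4, 5.
For the next term, n = 6, so the run lengths are 15, 13, 19.

iiiiiiiiiiiiiiirrrrrrrrrrrrrccccccccccccccccccc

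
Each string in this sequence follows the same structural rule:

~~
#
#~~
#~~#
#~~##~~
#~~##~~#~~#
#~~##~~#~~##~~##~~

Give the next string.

From term 3 onward, concatenate the last term with the second-to-last: #·~~ = #~~, #~~·# = #~~#, …
The next term joins #~~##~~#~~##~~##~~ and #~~##~~#~~#.

#~~##~~#~~##~~##~~#~~##~~#~~#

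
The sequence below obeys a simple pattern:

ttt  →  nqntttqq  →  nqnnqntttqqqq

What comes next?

s(k+1) = nqn·s(k)·qq, so each term gains nqn as a prefix and qq as a suffix.
Applying this once more to nqnnqntttqqqq:

nqnnqnnqntttqqqqqq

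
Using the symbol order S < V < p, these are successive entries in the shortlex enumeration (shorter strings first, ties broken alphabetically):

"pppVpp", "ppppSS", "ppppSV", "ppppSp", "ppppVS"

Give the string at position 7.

ppppVp

Advancing 2 positions from ppppVS through ppppVS → ppppVV reaches term 7.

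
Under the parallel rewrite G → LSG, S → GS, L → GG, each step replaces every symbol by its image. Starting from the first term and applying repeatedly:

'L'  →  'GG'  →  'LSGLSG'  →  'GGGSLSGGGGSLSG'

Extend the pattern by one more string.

LSGLSGLSGGSGGGSLSGLSGLSGLSGGSGGGSLSG

φ(GGGSLSGGGGSLSG) expands symbol-by-symbol to LSG LSG LSG GS GG GS LSG LSG LSG LSG GS GG GS LSG; joining the 14 pieces gives the next term.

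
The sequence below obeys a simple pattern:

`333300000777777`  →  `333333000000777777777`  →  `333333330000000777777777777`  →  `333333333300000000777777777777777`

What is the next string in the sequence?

333333333333000000000777777777777777777

The n-th term is 2n 3's then n+3 0's then 3n 7's, where the shown terms are n = 2, 3, 4, 5.
At n = 6 the blocks have lengths 12, 9, 18.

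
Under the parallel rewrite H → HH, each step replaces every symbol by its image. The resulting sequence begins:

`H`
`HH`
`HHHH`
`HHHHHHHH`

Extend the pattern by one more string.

Expanding HHHHHHHH: H→HH, H→HH, H→HH, H→HH, H→HH, H→HH, H→HH, H→HH. Concatenated: HH HH HH HH HH HH HH HH.

HHHHHHHHHHHHHHHH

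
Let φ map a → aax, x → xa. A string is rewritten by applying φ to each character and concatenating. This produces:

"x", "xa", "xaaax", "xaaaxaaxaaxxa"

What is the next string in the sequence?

xaaaxaaxaaxxaaaxaaxxaaaxaaxxaxaaax

Replace each of the 13 characters of xaaaxaaxaaxxa in place — xa aax aax aax xa aax aax xa aax aax xa xa aax — and concatenate.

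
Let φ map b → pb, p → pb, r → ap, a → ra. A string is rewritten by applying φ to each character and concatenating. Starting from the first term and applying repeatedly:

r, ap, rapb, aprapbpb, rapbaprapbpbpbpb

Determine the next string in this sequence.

aprapbpbrapbaprapbpbpbpbpbpbpbpb

Replace each of the 16 characters of rapbaprapbpbpbpb in place — ap ra pb pb ra pb ap ra pb pb pb pb pb pb pb pb — and concatenate.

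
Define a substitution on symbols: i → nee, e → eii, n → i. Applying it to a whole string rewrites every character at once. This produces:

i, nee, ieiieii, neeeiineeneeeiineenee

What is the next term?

Replace each of the 21 characters of neeeiineeneeeiineenee in place — i eii eii eii nee nee i eii eii i eii eii eii nee nee i eii eii i eii eii — and concatenate.

ieiieiieiineeneeieiieiiieiieiieiineeneeieiieiiieiieii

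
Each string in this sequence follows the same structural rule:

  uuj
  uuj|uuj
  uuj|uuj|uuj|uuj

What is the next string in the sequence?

s(k+1) = s(k)·|·s(k) — each term doubles the last with '|' between the halves.
Doubling uuj|uuj|uuj|uuj with '|' between the halves:

uuj|uuj|uuj|uuj|uuj|uuj|uuj|uuj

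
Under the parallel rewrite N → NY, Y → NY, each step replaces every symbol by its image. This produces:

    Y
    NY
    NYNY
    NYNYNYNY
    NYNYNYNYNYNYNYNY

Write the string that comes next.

Rewriting the 16 symbols of NYNYNYNYNYNYNYNY one by one yields NY NY NY NY NY NY NY NY NY NY NY NY NY NY NY NY; concatenated:

NYNYNYNYNYNYNYNYNYNYNYNYNYNYNYNY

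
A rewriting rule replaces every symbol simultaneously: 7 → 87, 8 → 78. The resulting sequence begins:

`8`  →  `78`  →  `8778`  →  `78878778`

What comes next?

8778788778878778

Apply φ to 78878778 symbol by symbol: 7→87, 8→78, 8→78, 7→87, 8→78, 7→87, 7→87, 8→78; joined: 87 78 78 87 78 87 87 78.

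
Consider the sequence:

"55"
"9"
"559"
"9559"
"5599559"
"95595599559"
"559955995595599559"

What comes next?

95595599559559955995595599559

This is a Fibonacci-style word recurrence s(k) = s(k−2)·s(k−1): e.g. 55·9 = 559.
Continuing: 95595599559 · 559955995595599559 gives term 8.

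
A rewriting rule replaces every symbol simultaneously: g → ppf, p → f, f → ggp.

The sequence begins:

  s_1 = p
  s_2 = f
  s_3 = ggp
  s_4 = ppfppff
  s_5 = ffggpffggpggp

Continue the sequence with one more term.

ggpggpppfppffggpggpppfppffppfppff

φ(ffggpffggpggp) expands symbol-by-symbol to ggp ggp ppf ppf f ggp ggp ppf ppf f ppf ppf f; joining the 13 pieces gives the next term.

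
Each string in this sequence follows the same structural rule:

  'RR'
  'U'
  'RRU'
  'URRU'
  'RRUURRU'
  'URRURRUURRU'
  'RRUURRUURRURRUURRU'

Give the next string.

URRURRUURRURRUURRUURRURRUURRU

Each term (from the third on) is the two preceding terms concatenated in order: term 3 = RR·U = RRU.
So term 8 is URRURRUURRU·RRUURRUURRURRUURRU.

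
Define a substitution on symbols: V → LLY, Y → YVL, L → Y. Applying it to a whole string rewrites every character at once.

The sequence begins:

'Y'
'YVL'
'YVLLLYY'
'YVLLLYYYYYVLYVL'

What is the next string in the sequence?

YVLLLYYYYYVLYVLYVLYVLYVLLLYYYVLLLYY

Applying the rule to each of the 15 symbols of YVLLLYYYYYVLYVL gives the pieces YVL LLY Y Y Y YVL YVL YVL YVL YVL LLY Y YVL LLY Y, which concatenate to the answer.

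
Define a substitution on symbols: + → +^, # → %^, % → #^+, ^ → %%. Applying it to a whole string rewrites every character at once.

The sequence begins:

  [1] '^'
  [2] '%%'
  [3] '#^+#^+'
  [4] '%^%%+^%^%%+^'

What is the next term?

#^+%%#^+#^++^%%#^+%%#^+#^++^%%

Apply φ to %^%%+^%^%%+^ symbol by symbol: %→#^+, ^→%%, %→#^+, %→#^+, +→+^, ^→%%, %→#^+, ^→%%, %→#^+, %→#^+, +→+^, ^→%%; joined: #^+ %% #^+ #^+ +^ %% #^+ %% #^+ #^+ +^ %%.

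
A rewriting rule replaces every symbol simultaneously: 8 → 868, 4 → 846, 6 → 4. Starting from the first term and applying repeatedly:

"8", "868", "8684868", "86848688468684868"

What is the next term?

Replace each of the 17 characters of 86848688468684868 in place — 868 4 868 846 868 4 868 868 846 4 868 4 868 846 868 4 868 — and concatenate.

86848688468684868868846486848688468684868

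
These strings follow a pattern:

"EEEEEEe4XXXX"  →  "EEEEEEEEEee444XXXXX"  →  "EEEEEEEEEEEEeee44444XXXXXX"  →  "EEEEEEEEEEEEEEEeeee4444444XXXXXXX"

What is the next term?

EEEEEEEEEEEEEEEEEEeeeee444444444XXXXXXXX

The n-th term is 3n+3 E's then n e's then 2n-1 4's then n+3 X's (n = 1, 2, …).
At n = 5 the blocks have lengths 18, 5, 9, 8.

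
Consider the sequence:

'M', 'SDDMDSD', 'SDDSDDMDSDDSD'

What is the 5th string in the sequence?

SDDSDDSDDSDDMDSDDSDDSDDSD

Every step adds SDD to the front and DSD to the end of the previous string.
From SDDSDDMDSDDSD, 2 further steps: SDDSDDMDSDDSD → SDDSDDSDDMDSDDSDDSD → (answer).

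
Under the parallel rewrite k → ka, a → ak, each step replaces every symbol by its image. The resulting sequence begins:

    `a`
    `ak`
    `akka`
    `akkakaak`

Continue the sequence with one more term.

Expanding akkakaak: a→ak, k→ka, k→ka, a→ak, k→ka, a→ak, a→ak, k→ka. Concatenated: ak ka ka ak ka ak ak ka.

akkakaakkaakakka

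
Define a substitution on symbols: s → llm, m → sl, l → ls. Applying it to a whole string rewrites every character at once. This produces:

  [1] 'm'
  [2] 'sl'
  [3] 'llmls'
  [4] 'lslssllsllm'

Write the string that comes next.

Apply φ to lslssllsllm symbol by symbol: l→ls, s→llm, l→ls, s→llm, s→llm, l→ls, l→ls, s→llm, l→ls, l→ls, m→sl; joined: ls llm ls llm llm ls ls llm ls ls sl.

lsllmlsllmllmlslsllmlslssl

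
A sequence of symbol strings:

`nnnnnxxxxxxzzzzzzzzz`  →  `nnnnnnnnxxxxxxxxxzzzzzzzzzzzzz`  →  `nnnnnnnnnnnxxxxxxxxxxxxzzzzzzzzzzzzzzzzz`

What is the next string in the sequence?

nnnnnnnnnnnnnnxxxxxxxxxxxxxxxzzzzzzzzzzzzzzzzzzzzz

Each string has the form n^{3n-1} x^{3n} z^{4n+1}, where the shown terms are n = 2, 3, 4.
For the next term, n = 5, so the run lengths are 14, 15, 21.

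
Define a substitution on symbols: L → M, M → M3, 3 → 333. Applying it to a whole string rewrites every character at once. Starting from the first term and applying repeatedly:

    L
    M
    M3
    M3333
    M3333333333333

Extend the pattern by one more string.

Rewriting the 14 symbols of M3333333333333 one by one yields M3 333 333 333 333 333 333 333 333 333 333 333 333 333; concatenated:

M3333333333333333333333333333333333333333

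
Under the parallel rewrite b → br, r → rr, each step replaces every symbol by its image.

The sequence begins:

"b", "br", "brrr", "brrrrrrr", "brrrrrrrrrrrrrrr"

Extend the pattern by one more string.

brrrrrrrrrrrrrrrrrrrrrrrrrrrrrrr

φ(brrrrrrrrrrrrrrr) expands symbol-by-symbol to br rr rr rr rr rr rr rr rr rr rr rr rr rr rr rr; joining the 16 pieces gives the next term.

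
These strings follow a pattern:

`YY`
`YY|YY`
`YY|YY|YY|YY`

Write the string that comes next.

Each string is two copies of the previous one joined by '|'.
So the next term is two copies of YY|YY|YY|YY with '|' between the halves.

YY|YY|YY|YY|YY|YY|YY|YY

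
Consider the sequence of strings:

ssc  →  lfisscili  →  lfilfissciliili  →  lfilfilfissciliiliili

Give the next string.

Each term wraps the previous one in lfi on the left and ili on the right.
So the next term is lfi·lfilfilfissciliiliili·ili.

lfilfilfilfissciliiliiliili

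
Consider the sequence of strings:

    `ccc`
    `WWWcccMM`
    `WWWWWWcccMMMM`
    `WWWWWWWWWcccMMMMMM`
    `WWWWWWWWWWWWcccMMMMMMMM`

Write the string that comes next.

WWWWWWWWWWWWWWWcccMMMMMMMMMM

Each term wraps the previous one in WWW on the left and MM on the right.
So the next term is WWW·WWWWWWWWWWWWcccMMMMMMMM·MM.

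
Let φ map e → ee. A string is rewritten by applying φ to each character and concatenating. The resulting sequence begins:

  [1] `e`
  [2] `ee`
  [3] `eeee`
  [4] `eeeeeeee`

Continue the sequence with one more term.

Rewriting each symbol of eeeeeeee: e→ee, e→ee, e→ee, e→ee, e→ee, e→ee, e→ee, e→ee, which concatenates to ee ee ee ee ee ee ee ee.

eeeeeeeeeeeeeeee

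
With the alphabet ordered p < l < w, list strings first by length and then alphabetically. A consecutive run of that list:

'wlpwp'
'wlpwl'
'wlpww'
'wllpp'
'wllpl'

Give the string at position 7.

Advancing 2 positions from wllpl through wllpl → wllpw reaches term 7.

wlllp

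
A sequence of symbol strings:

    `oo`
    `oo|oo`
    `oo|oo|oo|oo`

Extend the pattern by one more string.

Every step duplicates the string with '|' between the halves.
So the next term is two copies of oo|oo|oo|oo with '|' between the halves.

oo|oo|oo|oo|oo|oo|oo|oo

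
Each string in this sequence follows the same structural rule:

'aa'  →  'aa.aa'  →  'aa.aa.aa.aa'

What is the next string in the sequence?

Each string is two copies of the previous one joined by '.'.
Doubling aa.aa.aa.aa with '.' between the halves:

aa.aa.aa.aa.aa.aa.aa.aa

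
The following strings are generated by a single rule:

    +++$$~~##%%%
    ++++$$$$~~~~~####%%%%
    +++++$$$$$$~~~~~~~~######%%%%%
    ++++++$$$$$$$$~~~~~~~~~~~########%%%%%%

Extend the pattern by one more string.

+++++++$$$$$$$$$$~~~~~~~~~~~~~~##########%%%%%%%

Term n consists of n+2 +'s, followed by 2n $'s, followed by 3n-1 ~'s, followed by 2n #'s, followed by n+2 %'s (n = 1, 2, …).
At n = 5 the blocks have lengths 7, 10, 14, 10, 7.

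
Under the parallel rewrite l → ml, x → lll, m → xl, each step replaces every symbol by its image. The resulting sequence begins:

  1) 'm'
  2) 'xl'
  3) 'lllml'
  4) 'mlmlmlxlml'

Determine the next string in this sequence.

xlmlxlmlxlmllllmlxlml

Expanding mlmlmlxlml: m→xl, l→ml, m→xl, l→ml, m→xl, l→ml, x→lll, l→ml, m→xl, l→ml. Concatenated: xl ml xl ml xl ml lll ml xl ml.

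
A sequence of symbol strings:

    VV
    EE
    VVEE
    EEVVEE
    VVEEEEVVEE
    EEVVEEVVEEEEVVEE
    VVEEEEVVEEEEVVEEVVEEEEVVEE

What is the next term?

Each term (from the third on) is the two preceding terms concatenated in order: term 3 = VV·EE = VVEE.
The next term joins EEVVEEVVEEEEVVEE and VVEEEEVVEEEEVVEEVVEEEEVVEE.

EEVVEEVVEEEEVVEEVVEEEEVVEEEEVVEEVVEEEEVVEE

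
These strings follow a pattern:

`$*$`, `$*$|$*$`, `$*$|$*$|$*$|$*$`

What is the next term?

Each string is two copies of the previous one joined by '|'.
Doubling $*$|$*$|$*$|$*$ with '|' between the halves:

$*$|$*$|$*$|$*$|$*$|$*$|$*$|$*$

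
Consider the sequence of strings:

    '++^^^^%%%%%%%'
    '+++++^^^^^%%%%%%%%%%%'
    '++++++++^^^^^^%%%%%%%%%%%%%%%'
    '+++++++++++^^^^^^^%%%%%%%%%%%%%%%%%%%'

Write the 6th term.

Reading off run lengths: + runs 2, 5, 8, 11; ^ runs 4, 5, 6, 7; % runs 7, 11, 15, 19 — each is linear in n (n = 1, 2, …).
At n = 6 the blocks have lengths 17, 9, 27.

+++++++++++++++++^^^^^^^^^%%%%%%%%%%%%%%%%%%%%%%%%%%%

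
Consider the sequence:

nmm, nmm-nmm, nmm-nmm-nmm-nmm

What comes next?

Each string is two copies of the previous one joined by '-'.
One more doubling of nmm-nmm-nmm-nmm gives the answer.

nmm-nmm-nmm-nmm-nmm-nmm-nmm-nmm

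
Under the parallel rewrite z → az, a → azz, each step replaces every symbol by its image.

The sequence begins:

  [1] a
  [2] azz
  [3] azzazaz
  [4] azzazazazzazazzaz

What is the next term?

φ(azzazazazzazazzaz) expands symbol-by-symbol to azz az az azz az azz az azz az az azz az azz az az azz az; joining the 17 pieces gives the next term.

azzazazazzazazzazazzazazazzazazzazazazzaz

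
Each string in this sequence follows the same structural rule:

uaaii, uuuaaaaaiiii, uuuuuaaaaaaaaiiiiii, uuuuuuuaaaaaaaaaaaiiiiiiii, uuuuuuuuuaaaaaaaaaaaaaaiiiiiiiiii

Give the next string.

Term n consists of 2n-1 u's, followed by 3n-1 a's, followed by 2n i's (n = 1, 2, …).
At n = 6 the blocks have lengths 11, 17, 12.

uuuuuuuuuuuaaaaaaaaaaaaaaaaaiiiiiiiiiiii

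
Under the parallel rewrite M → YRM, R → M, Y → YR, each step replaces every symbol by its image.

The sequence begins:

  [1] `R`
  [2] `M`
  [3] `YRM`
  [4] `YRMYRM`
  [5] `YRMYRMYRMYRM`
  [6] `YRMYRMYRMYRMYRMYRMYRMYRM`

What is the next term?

YRMYRMYRMYRMYRMYRMYRMYRMYRMYRMYRMYRMYRMYRMYRMYRM

Applying the rule to each of the 24 symbols of YRMYRMYRMYRMYRMYRMYRMYRM gives the pieces YR M YRM YR M YRM YR M YRM YR M YRM YR M YRM YR M YRM YR M YRM YR M YRM, which concatenate to the answer.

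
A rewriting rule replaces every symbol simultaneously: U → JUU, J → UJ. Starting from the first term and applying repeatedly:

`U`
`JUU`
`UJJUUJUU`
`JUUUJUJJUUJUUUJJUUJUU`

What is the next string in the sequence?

Rewriting the 21 symbols of JUUUJUJJUUJUUUJJUUJUU one by one yields UJ JUU JUU JUU UJ JUU UJ UJ JUU JUU UJ JUU JUU JUU UJ UJ JUU JUU UJ JUU JUU; concatenated:

UJJUUJUUJUUUJJUUUJUJJUUJUUUJJUUJUUJUUUJUJJUUJUUUJJUUJUU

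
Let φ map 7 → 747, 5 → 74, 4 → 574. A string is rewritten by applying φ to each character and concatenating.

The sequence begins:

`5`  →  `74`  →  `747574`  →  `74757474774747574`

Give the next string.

Replace each of the 17 characters of 74757474774747574 in place — 747 574 747 74 747 574 747 574 747 747 574 747 574 747 74 747 574 — and concatenate.

7475747477474757474757474774757474757474774747574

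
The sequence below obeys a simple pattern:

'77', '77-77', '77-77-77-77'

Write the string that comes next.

Every step duplicates the string with '-' between the halves.
Doubling 77-77-77-77 with '-' between the halves:

77-77-77-77-77-77-77-77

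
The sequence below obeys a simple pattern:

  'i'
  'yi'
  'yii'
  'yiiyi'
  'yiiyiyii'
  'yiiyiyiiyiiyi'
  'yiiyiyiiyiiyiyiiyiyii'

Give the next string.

This is a Fibonacci-style word recurrence s(k) = s(k−1)·s(k−2): e.g. yi·i = yii.
Continuing: yiiyiyiiyiiyiyiiyiyii · yiiyiyiiyiiyi gives term 8.

yiiyiyiiyiiyiyiiyiyiiyiiyiyiiyiiyi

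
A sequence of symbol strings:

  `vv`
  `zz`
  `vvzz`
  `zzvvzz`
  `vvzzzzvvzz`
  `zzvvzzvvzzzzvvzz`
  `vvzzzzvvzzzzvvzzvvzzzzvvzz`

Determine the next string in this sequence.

zzvvzzvvzzzzvvzzvvzzzzvvzzzzvvzzvvzzzzvvzz

From term 3 onward, concatenate the second-to-last term with the last: vv·zz = vvzz, zz·vvzz = zzvvzz, …
Continuing: zzvvzzvvzzzzvvzz · vvzzzzvvzzzzvvzzvvzzzzvvzz gives term 8.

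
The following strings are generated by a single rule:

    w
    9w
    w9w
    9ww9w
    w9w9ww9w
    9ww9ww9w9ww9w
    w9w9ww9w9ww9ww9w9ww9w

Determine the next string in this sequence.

9ww9ww9w9ww9ww9w9ww9w9ww9ww9w9ww9w

From term 3 onward, concatenate the second-to-last term with the last: w·9w = w9w, 9w·w9w = 9ww9w, …
So term 8 is 9ww9ww9w9ww9w·w9w9ww9w9ww9ww9w9ww9w.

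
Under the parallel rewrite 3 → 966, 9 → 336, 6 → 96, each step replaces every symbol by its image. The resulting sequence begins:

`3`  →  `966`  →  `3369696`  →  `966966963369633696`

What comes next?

Replace each of the 18 characters of 966966963369633696 in place — 336 96 96 336 96 96 336 96 966 966 96 336 96 966 966 96 336 96 — and concatenate.

336969633696963369696696696336969669669633696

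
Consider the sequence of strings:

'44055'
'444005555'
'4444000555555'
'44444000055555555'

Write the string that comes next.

Term n consists of n+1 4's, followed by n 0's, followed by 2n 5's (n = 1, 2, …).
At n = 5 the blocks have lengths 6, 5, 10.

444444000005555555555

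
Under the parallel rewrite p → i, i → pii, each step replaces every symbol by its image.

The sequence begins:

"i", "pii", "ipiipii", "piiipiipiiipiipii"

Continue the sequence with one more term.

Applying the rule to each of the 17 symbols of piiipiipiiipiipii gives the pieces i pii pii pii i pii pii i pii pii pii i pii pii i pii pii, which concatenate to the answer.

ipiipiipiiipiipiiipiipiipiiipiipiiipiipii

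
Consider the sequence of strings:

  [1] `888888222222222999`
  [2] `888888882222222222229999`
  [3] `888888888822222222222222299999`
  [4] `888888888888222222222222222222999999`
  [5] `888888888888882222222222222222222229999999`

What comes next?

888888888888888822222222222222222222222299999999

The n-th term is 2n 8's then 3n 2's then n 9's, where the shown terms are n = 3, 4, 5, 6, 7.
Setting n = 8 gives 16, 24, 8 characters in each block.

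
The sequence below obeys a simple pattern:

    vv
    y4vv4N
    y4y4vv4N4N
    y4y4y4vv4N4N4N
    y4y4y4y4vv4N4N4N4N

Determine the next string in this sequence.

s(k+1) = y4·s(k)·4N, so each term gains y4 as a prefix and 4N as a suffix.
One more step from y4y4y4y4vv4N4N4N4N gives the answer.

y4y4y4y4y4vv4N4N4N4N4N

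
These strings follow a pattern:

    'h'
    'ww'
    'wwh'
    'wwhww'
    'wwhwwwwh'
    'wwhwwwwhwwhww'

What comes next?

wwhwwwwhwwhwwwwhwwwwh

Each term (from the third on) is the previous term followed by the one before it: term 3 = ww·h = wwh.
So term 7 is wwhwwwwhwwhww·wwhwwwwh.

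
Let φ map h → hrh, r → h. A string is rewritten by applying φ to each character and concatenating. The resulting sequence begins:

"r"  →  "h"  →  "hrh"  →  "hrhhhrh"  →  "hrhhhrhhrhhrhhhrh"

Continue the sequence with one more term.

hrhhhrhhrhhrhhhrhhrhhhrhhrhhhrhhrhhrhhhrh

φ(hrhhhrhhrhhrhhhrh) expands symbol-by-symbol to hrh h hrh hrh hrh h hrh hrh h hrh hrh h hrh hrh hrh h hrh; joining the 17 pieces gives the next term.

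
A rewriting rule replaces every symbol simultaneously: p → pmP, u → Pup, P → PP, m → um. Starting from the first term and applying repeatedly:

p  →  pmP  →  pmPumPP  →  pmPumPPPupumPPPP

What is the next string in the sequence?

pmPumPPPupumPPPPPPPuppmPPupumPPPPPPPP

Applying the rule to each of the 16 symbols of pmPumPPPupumPPPP gives the pieces pmP um PP Pup um PP PP PP Pup pmP Pup um PP PP PP PP, which concatenate to the answer.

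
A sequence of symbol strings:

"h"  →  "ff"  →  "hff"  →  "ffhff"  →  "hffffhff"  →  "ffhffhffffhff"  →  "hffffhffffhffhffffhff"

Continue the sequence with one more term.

ffhffhffffhffhffffhffffhffhffffhff

Each term (from the third on) is the two preceding terms concatenated in order: term 3 = h·ff = hff.
So term 8 is ffhffhffffhff·hffffhffffhffhffffhff.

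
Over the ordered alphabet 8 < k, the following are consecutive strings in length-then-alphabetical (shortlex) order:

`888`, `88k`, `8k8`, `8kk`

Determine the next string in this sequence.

k88

The successor of 8kk increments the rightmost position that isn't already k and resets every position after it to 8.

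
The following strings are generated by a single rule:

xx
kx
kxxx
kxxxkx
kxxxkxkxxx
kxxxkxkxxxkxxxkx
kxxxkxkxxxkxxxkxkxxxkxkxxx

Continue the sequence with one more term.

From term 3 onward, concatenate the last term with the second-to-last: kx·xx = kxxx, kxxx·kx = kxxxkx, …
The next term joins kxxxkxkxxxkxxxkxkxxxkxkxxx and kxxxkxkxxxkxxxkx.

kxxxkxkxxxkxxxkxkxxxkxkxxxkxxxkxkxxxkxxxkx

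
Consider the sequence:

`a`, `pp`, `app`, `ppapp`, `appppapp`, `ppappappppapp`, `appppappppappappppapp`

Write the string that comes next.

From term 3 onward, concatenate the second-to-last term with the last: a·pp = app, pp·app = ppapp, …
So term 8 is ppappappppapp·appppappppappappppapp.

ppappappppappappppappppappappppapp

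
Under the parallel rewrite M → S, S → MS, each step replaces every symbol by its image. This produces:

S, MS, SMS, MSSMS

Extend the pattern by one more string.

SMSMSSMS

Expanding MSSMS: M→S, S→MS, S→MS, M→S, S→MS. Concatenated: S MS MS S MS.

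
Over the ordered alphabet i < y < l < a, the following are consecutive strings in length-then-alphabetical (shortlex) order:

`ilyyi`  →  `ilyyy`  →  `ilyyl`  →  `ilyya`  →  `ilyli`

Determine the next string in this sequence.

Find the rightmost character of ilyli below a, bump it to the next letter, and reset everything to its right to i.

ilyly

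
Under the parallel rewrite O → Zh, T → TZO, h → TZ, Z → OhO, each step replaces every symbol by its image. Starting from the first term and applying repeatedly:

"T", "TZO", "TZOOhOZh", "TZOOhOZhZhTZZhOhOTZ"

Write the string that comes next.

TZOOhOZhZhTZZhOhOTZOhOTZTZOOhOOhOTZZhTZZhTZOOhO

Applying the rule to each of the 19 symbols of TZOOhOZhZhTZZhOhOTZ gives the pieces TZO OhO Zh Zh TZ Zh OhO TZ OhO TZ TZO OhO OhO TZ Zh TZ Zh TZO OhO, which concatenate to the answer.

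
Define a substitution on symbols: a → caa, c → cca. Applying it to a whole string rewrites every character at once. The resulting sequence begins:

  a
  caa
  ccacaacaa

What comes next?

Expanding ccacaacaa: c→cca, c→cca, a→caa, c→cca, a→caa, a→caa, c→cca, a→caa, a→caa. Concatenated: cca cca caa cca caa caa cca caa caa.

ccaccacaaccacaacaaccacaacaa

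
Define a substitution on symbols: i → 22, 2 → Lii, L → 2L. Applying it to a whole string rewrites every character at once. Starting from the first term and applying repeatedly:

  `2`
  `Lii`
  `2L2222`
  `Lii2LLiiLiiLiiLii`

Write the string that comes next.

Rewriting the 17 symbols of Lii2LLiiLiiLiiLii one by one yields 2L 22 22 Lii 2L 2L 22 22 2L 22 22 2L 22 22 2L 22 22; concatenated:

2L2222Lii2L2L22222L22222L22222L2222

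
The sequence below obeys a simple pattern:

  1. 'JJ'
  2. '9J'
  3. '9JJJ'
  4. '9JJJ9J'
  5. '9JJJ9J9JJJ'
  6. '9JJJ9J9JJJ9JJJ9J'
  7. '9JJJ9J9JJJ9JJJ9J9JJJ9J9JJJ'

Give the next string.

Each term (from the third on) is the previous term followed by the one before it: term 3 = 9J·JJ = 9JJJ.
So term 8 is 9JJJ9J9JJJ9JJJ9J9JJJ9J9JJJ·9JJJ9J9JJJ9JJJ9J.

9JJJ9J9JJJ9JJJ9J9JJJ9J9JJJ9JJJ9J9JJJ9JJJ9J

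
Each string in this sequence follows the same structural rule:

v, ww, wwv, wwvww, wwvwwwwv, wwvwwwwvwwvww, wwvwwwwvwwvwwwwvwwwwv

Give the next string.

wwvwwwwvwwvwwwwvwwwwvwwvwwwwvwwvww

Each term (from the third on) is the previous term followed by the one before it: term 3 = ww·v = wwv.
So term 8 is wwvwwwwvwwvwwwwvwwwwv·wwvwwwwvwwvww.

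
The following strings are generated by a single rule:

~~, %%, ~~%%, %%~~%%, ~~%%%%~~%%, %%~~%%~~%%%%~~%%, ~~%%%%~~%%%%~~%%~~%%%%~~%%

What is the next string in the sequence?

%%~~%%~~%%%%~~%%~~%%%%~~%%%%~~%%~~%%%%~~%%

This is a Fibonacci-style word recurrence s(k) = s(k−2)·s(k−1): e.g. ~~·%% = ~~%%.
So term 8 is %%~~%%~~%%%%~~%%·~~%%%%~~%%%%~~%%~~%%%%~~%%.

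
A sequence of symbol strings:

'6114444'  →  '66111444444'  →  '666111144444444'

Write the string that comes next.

Reading off run lengths: 6 runs 1, 2, 3; 1 runs 2, 3, 4; 4 runs 4, 6, 8 — each is linear in n, where the shown terms are n = 2, 3, 4.
For the next term, n = 5, so the run lengths are 4, 5, 10.

6666111114444444444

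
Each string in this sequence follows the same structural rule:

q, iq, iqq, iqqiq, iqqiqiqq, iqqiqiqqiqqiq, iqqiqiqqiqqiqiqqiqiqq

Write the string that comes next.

iqqiqiqqiqqiqiqqiqiqqiqqiqiqqiqqiq

Each term (from the third on) is the previous term followed by the one before it: term 3 = iq·q = iqq.
The next term joins iqqiqiqqiqqiqiqqiqiqq and iqqiqiqqiqqiq.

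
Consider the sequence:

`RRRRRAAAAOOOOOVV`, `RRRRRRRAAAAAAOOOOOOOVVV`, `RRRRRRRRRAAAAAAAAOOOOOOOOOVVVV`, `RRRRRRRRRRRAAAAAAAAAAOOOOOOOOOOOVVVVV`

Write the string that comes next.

Reading off run lengths: R runs 5, 7, 9, 11; A runs 4, 6, 8, 10; O runs 5, 7, 9, 11; V runs 2, 3, 4, 5 — each is linear in n, where the shown terms are n = 2, 3, 4, 5.
At n = 6 the blocks have lengths 13, 12, 13, 6.

RRRRRRRRRRRRRAAAAAAAAAAAAOOOOOOOOOOOOOVVVVVV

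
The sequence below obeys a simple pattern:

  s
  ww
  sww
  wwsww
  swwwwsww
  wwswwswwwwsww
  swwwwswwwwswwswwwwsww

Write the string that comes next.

wwswwswwwwswwswwwwswwwwswwswwwwsww

This is a Fibonacci-style word recurrence s(k) = s(k−2)·s(k−1): e.g. s·ww = sww.
Continuing: wwswwswwwwsww · swwwwswwwwswwswwwwsww gives term 8.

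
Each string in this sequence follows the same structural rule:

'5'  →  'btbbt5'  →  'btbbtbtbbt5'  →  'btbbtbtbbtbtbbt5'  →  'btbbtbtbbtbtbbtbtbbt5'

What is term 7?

btbbtbtbbtbtbbtbtbbtbtbbtbtbbt5

The strings grow by a fixed prefix btbbt each time.
From btbbtbtbbtbtbbtbtbbt5, 2 further steps: btbbtbtbbtbtbbtbtbbt5 → btbbtbtbbtbtbbtbtbbtbtbbt5 → (answer).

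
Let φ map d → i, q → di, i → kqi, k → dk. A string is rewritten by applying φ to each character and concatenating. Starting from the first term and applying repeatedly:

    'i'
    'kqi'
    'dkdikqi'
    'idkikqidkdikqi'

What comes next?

Replace each of the 14 characters of idkikqidkdikqi in place — kqi i dk kqi dk di kqi i dk i kqi dk di kqi — and concatenate.

kqiidkkqidkdikqiidkikqidkdikqi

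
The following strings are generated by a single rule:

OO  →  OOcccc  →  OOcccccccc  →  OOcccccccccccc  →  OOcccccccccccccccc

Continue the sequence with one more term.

OOcccccccccccccccccccc

Each term is the previous one with cccc appended.
So the next term is OOcccccccccccccccc·cccc.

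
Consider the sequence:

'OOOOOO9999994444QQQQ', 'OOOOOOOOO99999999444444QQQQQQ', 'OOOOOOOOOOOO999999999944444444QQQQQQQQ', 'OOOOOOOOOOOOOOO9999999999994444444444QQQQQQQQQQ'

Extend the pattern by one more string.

Reading off run lengths: O runs 6, 9, 12, 15; 9 runs 6, 8, 10, 12; 4 runs 4, 6, 8, 10; Q runs 4, 6, 8, 10 — each is linear in n, where the shown terms are n = 2, 3, 4, 5.
Setting n = 6 gives 18, 14, 12, 12 characters in each block.

OOOOOOOOOOOOOOOOOO99999999999999444444444444QQQQQQQQQQQQ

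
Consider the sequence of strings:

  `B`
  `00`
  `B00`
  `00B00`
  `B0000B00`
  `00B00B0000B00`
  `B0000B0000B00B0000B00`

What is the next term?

This is a Fibonacci-style word recurrence s(k) = s(k−2)·s(k−1): e.g. B·00 = B00.
So term 8 is 00B00B0000B00·B0000B0000B00B0000B00.

00B00B0000B00B0000B0000B00B0000B00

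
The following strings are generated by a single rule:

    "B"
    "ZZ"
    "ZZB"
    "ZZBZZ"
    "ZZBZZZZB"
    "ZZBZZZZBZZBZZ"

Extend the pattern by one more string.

From term 3 onward, concatenate the last term with the second-to-last: ZZ·B = ZZB, ZZB·ZZ = ZZBZZ, …
The next term joins ZZBZZZZBZZBZZ and ZZBZZZZB.

ZZBZZZZBZZBZZZZBZZZZB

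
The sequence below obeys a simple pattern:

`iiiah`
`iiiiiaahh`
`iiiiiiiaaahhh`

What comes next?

The n-th term is 2n+1 i's then n a's then n h's (n = 1, 2, …).
For the next term, n = 4, so the run lengths are 9, 4, 4.

iiiiiiiiiaaaahhhh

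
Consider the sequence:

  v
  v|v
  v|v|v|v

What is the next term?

v|v|v|v|v|v|v|v

Each string is two copies of the previous one joined by '|'.
So the next term is two copies of v|v|v|v with '|' between the halves.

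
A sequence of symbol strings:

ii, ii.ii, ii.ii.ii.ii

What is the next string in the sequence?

ii.ii.ii.ii.ii.ii.ii.ii

Each string is two copies of the previous one joined by '.'.
One more doubling of ii.ii.ii.ii gives the answer.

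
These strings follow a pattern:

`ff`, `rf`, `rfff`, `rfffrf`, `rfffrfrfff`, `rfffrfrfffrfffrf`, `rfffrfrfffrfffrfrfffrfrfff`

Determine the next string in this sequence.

This is a Fibonacci-style word recurrence s(k) = s(k−1)·s(k−2): e.g. rf·ff = rfff.
So term 8 is rfffrfrfffrfffrfrfffrfrfff·rfffrfrfffrfffrf.

rfffrfrfffrfffrfrfffrfrfffrfffrfrfffrfffrf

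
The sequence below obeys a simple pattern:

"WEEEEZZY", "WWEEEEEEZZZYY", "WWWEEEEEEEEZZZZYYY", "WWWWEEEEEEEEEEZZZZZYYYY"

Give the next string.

Each string has the form W^{n-1} E^{2n} Z^{n} Y^{n-1}, where the shown terms are n = 2, 3, 4, 5.
At n = 6 the blocks have lengths 5, 12, 6, 5.

WWWWWEEEEEEEEEEEEZZZZZZYYYYY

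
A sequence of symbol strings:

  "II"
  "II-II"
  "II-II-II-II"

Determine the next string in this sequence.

Every step duplicates the string with '-' between the halves.
Doubling II-II-II-II with '-' between the halves:

II-II-II-II-II-II-II-II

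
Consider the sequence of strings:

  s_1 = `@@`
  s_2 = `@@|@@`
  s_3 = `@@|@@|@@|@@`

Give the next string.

s(k+1) = s(k)·|·s(k) — each term doubles the last with '|' between the halves.
Doubling @@|@@|@@|@@ with '|' between the halves:

@@|@@|@@|@@|@@|@@|@@|@@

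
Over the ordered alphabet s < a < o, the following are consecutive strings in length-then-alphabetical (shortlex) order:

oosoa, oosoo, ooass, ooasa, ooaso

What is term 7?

Continuing the enumeration 2 steps past ooaso: ooaso → ooaas → (answer).

ooaaa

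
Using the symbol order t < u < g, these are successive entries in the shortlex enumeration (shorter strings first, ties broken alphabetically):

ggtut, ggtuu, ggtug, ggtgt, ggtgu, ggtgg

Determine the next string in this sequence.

ggutt

The successor of ggtgg increments the rightmost position that isn't already g and resets every position after it to t.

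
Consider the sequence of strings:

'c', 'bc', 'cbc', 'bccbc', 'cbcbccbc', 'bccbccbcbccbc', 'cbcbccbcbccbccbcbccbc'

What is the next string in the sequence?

bccbccbcbccbccbcbccbcbccbccbcbccbc

From term 3 onward, concatenate the second-to-last term with the last: c·bc = cbc, bc·cbc = bccbc, …
So term 8 is bccbccbcbccbc·cbcbccbcbccbccbcbccbc.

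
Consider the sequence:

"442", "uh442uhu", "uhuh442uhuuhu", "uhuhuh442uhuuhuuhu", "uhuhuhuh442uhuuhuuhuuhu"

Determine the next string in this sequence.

s(k+1) = uh·s(k)·uhu, so each term gains uh as a prefix and uhu as a suffix.
One more step from uhuhuhuh442uhuuhuuhuuhu gives the answer.

uhuhuhuhuh442uhuuhuuhuuhuuhu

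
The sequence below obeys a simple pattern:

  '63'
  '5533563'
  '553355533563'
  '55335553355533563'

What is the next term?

5533555335553355533563

Each term is the previous one with 55335 prepended.
So the next term is 55335·55335553355533563.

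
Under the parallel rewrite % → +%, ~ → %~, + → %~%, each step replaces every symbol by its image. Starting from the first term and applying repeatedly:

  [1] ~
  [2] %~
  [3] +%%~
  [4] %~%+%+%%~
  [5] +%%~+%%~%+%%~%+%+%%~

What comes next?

Applying the rule to each of the 20 symbols of +%%~+%%~%+%%~%+%+%%~ gives the pieces %~% +% +% %~ %~% +% +% %~ +% %~% +% +% %~ +% %~% +% %~% +% +% %~, which concatenate to the answer.

%~%+%+%%~%~%+%+%%~+%%~%+%+%%~+%%~%+%%~%+%+%%~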